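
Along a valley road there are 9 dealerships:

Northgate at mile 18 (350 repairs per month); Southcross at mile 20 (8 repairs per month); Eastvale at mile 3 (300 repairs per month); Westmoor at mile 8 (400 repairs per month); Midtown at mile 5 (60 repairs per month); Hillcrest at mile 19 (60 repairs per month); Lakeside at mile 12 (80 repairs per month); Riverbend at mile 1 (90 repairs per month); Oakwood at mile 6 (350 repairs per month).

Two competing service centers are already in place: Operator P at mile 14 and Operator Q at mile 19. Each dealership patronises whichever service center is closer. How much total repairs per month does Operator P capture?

1280

The indifferent point is the midpoint (14+19)/2 = 16.5; dealerships left of it (closer to Operator P at 14) go to Operator P, those right go to Operator Q.
  Riverbend at 1 (w=90) → Operator P
  Eastvale at 3 (w=300) → Operator P
  Midtown at 5 (w=60) → Operator P
  Oakwood at 6 (w=350) → Operator P
  Westmoor at 8 (w=400) → Operator P
  Lakeside at 12 (w=80) → Operator P
  Northgate at 18 (w=350) → Operator Q
  Hillcrest at 19 (w=60) → Operator Q
  Southcross at 20 (w=8) → Operator Q
Operator P captures 1280; Operator Q captures 418.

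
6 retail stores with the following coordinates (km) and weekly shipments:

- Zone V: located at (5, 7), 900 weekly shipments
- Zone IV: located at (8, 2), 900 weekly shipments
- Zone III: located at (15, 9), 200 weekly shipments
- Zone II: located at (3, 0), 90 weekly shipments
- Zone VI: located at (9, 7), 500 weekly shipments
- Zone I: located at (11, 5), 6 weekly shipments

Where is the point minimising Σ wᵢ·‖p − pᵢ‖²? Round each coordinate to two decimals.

The minimiser of Σwᵢ‖p−pᵢ‖² is the weighted centroid p* = (Σwᵢpᵢ)/(Σwᵢ).
Σwᵢ = 2596.
Σwᵢxᵢ = 900·5 + 900·8 + 200·15 + 90·3 + 500·9 + 6·11 = 19536.
Σwᵢyᵢ = 900·7 + 900·2 + 200·9 + 90·0 + 500·7 + 6·5 = 13430.
x* = 19536/2596 = 7.53, y* = 13430/2596 = 5.17.

(7.53, 5.17)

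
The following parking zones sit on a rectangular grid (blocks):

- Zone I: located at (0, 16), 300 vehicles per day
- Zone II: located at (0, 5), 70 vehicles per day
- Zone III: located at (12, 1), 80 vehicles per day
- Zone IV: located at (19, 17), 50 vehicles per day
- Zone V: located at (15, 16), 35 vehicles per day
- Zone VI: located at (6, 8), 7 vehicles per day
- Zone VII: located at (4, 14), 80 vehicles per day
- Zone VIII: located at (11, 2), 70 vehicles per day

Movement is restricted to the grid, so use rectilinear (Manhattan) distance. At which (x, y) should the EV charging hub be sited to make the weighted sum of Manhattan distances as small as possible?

Manhattan distance separates: Σwᵢ(|x−xᵢ|+|y−yᵢ|) = Σwᵢ|x−xᵢ| + Σwᵢ|y−yᵢ|, so x and y are optimised independently as 1-D weighted medians.
Total weight W = 692; half = 346.
x-coordinate, sorted with cumulative weight:
  x=0 (Zone I, w=300) cum 300
  x=0 (Zone II, w=70) cum 370  ← median
  x=4 (Zone VII, w=80) cum 450
  x=6 (Zone VI, w=7) cum 457
  x=11 (Zone VIII, w=70) cum 527
  x=12 (Zone III, w=80) cum 607
  x=15 (Zone V, w=35) cum 642
  x=19 (Zone IV, w=50) cum 692
⇒ x* = 0
y-coordinate, sorted with cumulative weight:
  y=1 (Zone III, w=80) cum 80
  y=2 (Zone VIII, w=70) cum 150
  y=5 (Zone II, w=70) cum 220
  y=8 (Zone VI, w=7) cum 227
  y=14 (Zone VII, w=80) cum 307
  y=16 (Zone I, w=300) cum 607  ← median
  y=16 (Zone V, w=35) cum 642
  y=17 (Zone IV, w=50) cum 692
⇒ y* = 16

(0, 16)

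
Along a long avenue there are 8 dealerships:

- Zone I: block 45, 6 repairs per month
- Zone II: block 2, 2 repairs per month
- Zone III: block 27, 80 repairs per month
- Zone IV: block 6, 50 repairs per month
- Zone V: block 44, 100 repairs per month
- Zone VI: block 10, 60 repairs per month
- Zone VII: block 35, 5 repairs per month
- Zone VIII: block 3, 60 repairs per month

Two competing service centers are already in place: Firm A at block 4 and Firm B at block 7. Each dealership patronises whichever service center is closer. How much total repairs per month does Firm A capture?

62

The indifferent point is the midpoint (4+7)/2 = 5.5; dealerships left of it (closer to Firm A at 4) go to Firm A, those right go to Firm B.
  Zone II at 2 (w=2) → Firm A
  Zone VIII at 3 (w=60) → Firm A
  Zone IV at 6 (w=50) → Firm B
  Zone VI at 10 (w=60) → Firm B
  Zone III at 27 (w=80) → Firm B
  Zone VII at 35 (w=5) → Firm B
  Zone V at 44 (w=100) → Firm B
  Zone I at 45 (w=6) → Firm B
Firm A captures 62; Firm B captures 301.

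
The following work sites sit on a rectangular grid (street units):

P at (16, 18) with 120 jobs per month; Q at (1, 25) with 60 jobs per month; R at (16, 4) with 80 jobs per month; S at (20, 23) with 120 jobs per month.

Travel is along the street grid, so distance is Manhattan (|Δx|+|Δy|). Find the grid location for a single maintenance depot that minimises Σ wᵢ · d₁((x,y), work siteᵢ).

(16, 18)

Manhattan distance separates: Σwᵢ(|x−xᵢ|+|y−yᵢ|) = Σwᵢ|x−xᵢ| + Σwᵢ|y−yᵢ|, so x and y are optimised independently as 1-D weighted medians.
Total weight W = 380; half = 190.
x-coordinate, sorted with cumulative weight:
  x=1 (Q, w=60) cum 60
  x=16 (P, w=120) cum 180
  x=16 (R, w=80) cum 260  ← median
  x=20 (S, w=120) cum 380
⇒ x* = 16
y-coordinate, sorted with cumulative weight:
  y=4 (R, w=80) cum 80
  y=18 (P, w=120) cum 200  ← median
  y=23 (S, w=120) cum 320
  y=25 (Q, w=60) cum 380
⇒ y* = 18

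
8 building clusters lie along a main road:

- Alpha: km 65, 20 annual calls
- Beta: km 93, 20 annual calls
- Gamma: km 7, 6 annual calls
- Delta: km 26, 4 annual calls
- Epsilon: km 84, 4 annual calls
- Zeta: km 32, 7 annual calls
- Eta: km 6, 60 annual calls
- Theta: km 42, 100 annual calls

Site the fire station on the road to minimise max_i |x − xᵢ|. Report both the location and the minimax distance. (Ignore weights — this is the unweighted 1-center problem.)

location 49.5, max distance 43.5

The 1-center on a line is the midpoint of the two extreme points: leftmost at 6, rightmost at 93.
Optimal location = (6 + 93)/2 = 49.5; maximum distance = (93 − 6)/2 = 43.5.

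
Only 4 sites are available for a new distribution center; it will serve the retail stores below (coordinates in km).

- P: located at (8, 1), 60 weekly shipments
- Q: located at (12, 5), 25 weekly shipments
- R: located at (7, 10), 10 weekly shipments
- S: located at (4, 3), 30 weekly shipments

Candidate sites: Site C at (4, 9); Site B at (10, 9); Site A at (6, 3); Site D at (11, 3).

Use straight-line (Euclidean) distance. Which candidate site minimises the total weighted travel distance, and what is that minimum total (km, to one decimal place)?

Total weighted distance at each candidate:
  Site C (4, 9): total = 971.9
  Site B (10, 9): total = 892.8
  Site A (6, 3): total = 458.5
  Site D (11, 3): total = 562.9
Minimum is at Site A with total 458.5 km.

Site A, total 458.5 km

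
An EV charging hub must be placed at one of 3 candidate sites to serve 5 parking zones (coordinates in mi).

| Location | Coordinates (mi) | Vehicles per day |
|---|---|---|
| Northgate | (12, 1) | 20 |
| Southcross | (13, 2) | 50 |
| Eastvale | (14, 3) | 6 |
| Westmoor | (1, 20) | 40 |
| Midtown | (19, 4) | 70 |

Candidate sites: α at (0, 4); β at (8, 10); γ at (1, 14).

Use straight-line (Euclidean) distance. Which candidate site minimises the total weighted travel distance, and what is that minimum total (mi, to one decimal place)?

β, total 2089.4 mi

Total weighted distance at each candidate:
  α (0, 4): total = 2960.5
  β (8, 10): total = 2089.4
  γ (1, 14): total = 2972.7
Minimum is at β with total 2089.4 mi.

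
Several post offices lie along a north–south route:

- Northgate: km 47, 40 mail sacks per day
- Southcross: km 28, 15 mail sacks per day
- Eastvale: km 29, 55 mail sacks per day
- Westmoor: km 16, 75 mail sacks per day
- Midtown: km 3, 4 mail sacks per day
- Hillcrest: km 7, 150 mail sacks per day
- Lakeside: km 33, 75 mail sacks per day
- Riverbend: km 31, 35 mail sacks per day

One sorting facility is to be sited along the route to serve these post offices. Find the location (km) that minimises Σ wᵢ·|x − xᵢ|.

x = 16

For a sum of weighted absolute distances on a line, the optimum is the weighted median (not the mean). Total weight W = 449; half-weight = 224.5.
Sort by position and accumulate weight:
  km 3 (Midtown, w=4) → cum 4
  km 7 (Hillcrest, w=150) → cum 154
  km 16 (Westmoor, w=75) → cum 229  ≥ 224.5 → median here
  km 28 (Southcross, w=15) → cum 244
  km 29 (Eastvale, w=55) → cum 299
  km 31 (Riverbend, w=35) → cum 334
  km 33 (Lakeside, w=75) → cum 409
  km 47 (Northgate, w=40) → cum 449
Optimal location: km 16.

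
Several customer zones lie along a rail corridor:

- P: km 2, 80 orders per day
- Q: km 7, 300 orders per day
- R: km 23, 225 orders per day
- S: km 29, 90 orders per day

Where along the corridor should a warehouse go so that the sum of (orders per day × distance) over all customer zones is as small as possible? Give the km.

x = 7

For a sum of weighted absolute distances on a line, the optimum is the weighted median (not the mean). Total weight W = 695; half-weight = 347.5.
Sort by position and accumulate weight:
  km 2 (P, w=80) → cum 80
  km 7 (Q, w=300) → cum 380  ≥ 347.5 → median here
  km 23 (R, w=225) → cum 605
  km 29 (S, w=90) → cum 695
Optimal location: km 7.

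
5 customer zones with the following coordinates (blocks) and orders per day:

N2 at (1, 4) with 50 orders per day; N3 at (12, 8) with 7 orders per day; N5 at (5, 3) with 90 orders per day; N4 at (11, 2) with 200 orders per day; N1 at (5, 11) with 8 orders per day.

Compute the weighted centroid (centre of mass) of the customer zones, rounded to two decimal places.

The minimiser of Σwᵢ‖p−pᵢ‖² is the weighted centroid p* = (Σwᵢpᵢ)/(Σwᵢ).
Σwᵢ = 355.
Σwᵢxᵢ = 50·1 + 7·12 + 90·5 + 200·11 + 8·5 = 2824.
Σwᵢyᵢ = 50·4 + 7·8 + 90·3 + 200·2 + 8·11 = 1014.
x* = 2824/355 = 7.95, y* = 1014/355 = 2.86.

(7.95, 2.86)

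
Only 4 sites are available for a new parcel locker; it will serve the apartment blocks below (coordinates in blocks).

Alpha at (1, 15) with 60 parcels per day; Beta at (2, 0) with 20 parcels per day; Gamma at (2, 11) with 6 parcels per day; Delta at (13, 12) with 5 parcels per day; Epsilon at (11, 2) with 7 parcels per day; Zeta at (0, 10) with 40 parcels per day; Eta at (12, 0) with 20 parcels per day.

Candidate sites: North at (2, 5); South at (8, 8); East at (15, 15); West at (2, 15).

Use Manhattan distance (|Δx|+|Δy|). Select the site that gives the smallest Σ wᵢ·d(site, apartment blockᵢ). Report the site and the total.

West, total 1388 blocks

Total weighted distance at each candidate:
  North (2, 5): total = 1550
  South (8, 8): total = 1922
  East (15, 15): total = 2806
  West (2, 15): total = 1388
Minimum is at West with total 1388 blocks.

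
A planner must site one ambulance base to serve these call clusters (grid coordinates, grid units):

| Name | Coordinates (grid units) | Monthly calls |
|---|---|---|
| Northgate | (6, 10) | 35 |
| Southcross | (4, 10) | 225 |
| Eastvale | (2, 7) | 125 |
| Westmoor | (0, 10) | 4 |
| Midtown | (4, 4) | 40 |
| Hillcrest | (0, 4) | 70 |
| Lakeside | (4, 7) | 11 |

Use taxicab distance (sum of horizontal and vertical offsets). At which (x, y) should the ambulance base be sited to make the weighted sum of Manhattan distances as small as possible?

(4, 10)

Manhattan distance separates: Σwᵢ(|x−xᵢ|+|y−yᵢ|) = Σwᵢ|x−xᵢ| + Σwᵢ|y−yᵢ|, so x and y are optimised independently as 1-D weighted medians.
Total weight W = 510; half = 255.
x-coordinate, sorted with cumulative weight:
  x=0 (Westmoor, w=4) cum 4
  x=0 (Hillcrest, w=70) cum 74
  x=2 (Eastvale, w=125) cum 199
  x=4 (Southcross, w=225) cum 424  ← median
  x=4 (Midtown, w=40) cum 464
  x=4 (Lakeside, w=11) cum 475
  x=6 (Northgate, w=35) cum 510
⇒ x* = 4
y-coordinate, sorted with cumulative weight:
  y=4 (Midtown, w=40) cum 40
  y=4 (Hillcrest, w=70) cum 110
  y=7 (Eastvale, w=125) cum 235
  y=7 (Lakeside, w=11) cum 246
  y=10 (Northgate, w=35) cum 281  ← median
  y=10 (Southcross, w=225) cum 506
  y=10 (Westmoor, w=4) cum 510
⇒ y* = 10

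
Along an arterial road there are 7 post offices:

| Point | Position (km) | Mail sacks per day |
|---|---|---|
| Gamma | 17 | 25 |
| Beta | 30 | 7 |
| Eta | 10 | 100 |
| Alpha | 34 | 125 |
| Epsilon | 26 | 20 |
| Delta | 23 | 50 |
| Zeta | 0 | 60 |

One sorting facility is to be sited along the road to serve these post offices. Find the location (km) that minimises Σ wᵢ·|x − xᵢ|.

For a sum of weighted absolute distances on a line, the optimum is the weighted median (not the mean). Total weight W = 387; half-weight = 193.5.
Sort by position and accumulate weight:
  km 0 (Zeta, w=60) → cum 60
  km 10 (Eta, w=100) → cum 160
  km 17 (Gamma, w=25) → cum 185
  km 23 (Delta, w=50) → cum 235  ≥ 193.5 → median here
  km 26 (Epsilon, w=20) → cum 255
  km 30 (Beta, w=7) → cum 262
  km 34 (Alpha, w=125) → cum 387
Optimal location: km 23.

x = 23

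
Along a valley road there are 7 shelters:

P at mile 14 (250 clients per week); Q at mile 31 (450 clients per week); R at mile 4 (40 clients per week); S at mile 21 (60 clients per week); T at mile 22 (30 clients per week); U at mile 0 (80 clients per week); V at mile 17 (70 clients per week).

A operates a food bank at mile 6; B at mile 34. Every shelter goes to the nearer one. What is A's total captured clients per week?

The indifferent point is the midpoint (6+34)/2 = 20; shelters left of it (closer to A at 6) go to A, those right go to B.
  U at 0 (w=80) → A
  R at 4 (w=40) → A
  P at 14 (w=250) → A
  V at 17 (w=70) → A
  S at 21 (w=60) → B
  T at 22 (w=30) → B
  Q at 31 (w=450) → B
A captures 440; B captures 540.

440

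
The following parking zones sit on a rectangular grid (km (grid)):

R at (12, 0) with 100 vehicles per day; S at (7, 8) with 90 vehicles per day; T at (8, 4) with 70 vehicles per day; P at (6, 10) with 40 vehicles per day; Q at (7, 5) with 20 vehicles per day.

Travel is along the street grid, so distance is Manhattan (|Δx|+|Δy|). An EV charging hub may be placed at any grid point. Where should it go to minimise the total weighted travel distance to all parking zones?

(8, 4)

Manhattan distance separates: Σwᵢ(|x−xᵢ|+|y−yᵢ|) = Σwᵢ|x−xᵢ| + Σwᵢ|y−yᵢ|, so x and y are optimised independently as 1-D weighted medians.
Total weight W = 320; half = 160.
x-coordinate, sorted with cumulative weight:
  x=6 (P, w=40) cum 40
  x=7 (S, w=90) cum 130
  x=7 (Q, w=20) cum 150
  x=8 (T, w=70) cum 220  ← median
  x=12 (R, w=100) cum 320
⇒ x* = 8
y-coordinate, sorted with cumulative weight:
  y=0 (R, w=100) cum 100
  y=4 (T, w=70) cum 170  ← median
  y=5 (Q, w=20) cum 190
  y=8 (S, w=90) cum 280
  y=10 (P, w=40) cum 320
⇒ y* = 4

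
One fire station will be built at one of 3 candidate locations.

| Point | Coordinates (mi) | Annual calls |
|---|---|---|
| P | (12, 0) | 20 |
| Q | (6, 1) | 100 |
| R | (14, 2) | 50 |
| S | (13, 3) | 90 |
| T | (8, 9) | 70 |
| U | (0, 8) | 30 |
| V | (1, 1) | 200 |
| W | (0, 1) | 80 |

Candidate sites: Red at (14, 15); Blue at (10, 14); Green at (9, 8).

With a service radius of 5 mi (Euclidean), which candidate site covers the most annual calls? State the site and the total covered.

Green, covering 70

Coverage radius r = 5 mi; a point is covered iff (Δx)²+(Δy)² ≤ 5² = 25.
  Red (14, 15): covers {none} → 0
  Blue (10, 14): covers {none} → 0
  Green (9, 8): covers {T} → 70
Maximum coverage at Green: 70 annual calls.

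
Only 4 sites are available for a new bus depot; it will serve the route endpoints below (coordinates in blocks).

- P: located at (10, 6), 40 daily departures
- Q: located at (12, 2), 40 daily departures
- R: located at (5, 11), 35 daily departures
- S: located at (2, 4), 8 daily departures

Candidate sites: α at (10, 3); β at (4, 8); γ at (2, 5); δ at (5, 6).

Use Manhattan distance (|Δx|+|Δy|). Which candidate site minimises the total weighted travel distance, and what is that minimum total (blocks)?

α, total 767 blocks

Total weighted distance at each candidate:
  α (10, 3): total = 767
  β (4, 8): total = 1068
  γ (2, 5): total = 1203
  δ (5, 6): total = 855
Minimum is at α with total 767 blocks.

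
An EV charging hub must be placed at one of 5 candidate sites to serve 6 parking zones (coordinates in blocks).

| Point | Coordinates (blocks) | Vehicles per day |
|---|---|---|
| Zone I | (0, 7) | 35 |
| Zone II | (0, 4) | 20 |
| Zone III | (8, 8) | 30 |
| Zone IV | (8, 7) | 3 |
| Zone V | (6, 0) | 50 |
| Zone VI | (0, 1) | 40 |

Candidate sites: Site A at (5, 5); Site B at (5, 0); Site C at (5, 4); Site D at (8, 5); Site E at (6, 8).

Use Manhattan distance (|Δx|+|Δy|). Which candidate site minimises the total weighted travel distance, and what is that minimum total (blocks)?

Total weighted distance at each candidate:
  Site A (5, 5): total = 1220
  Site B (5, 0): total = 1250
  Site C (5, 4): total = 1178
  Site D (8, 5): total = 1456
  Site E (6, 8): total = 1434
Minimum is at Site C with total 1178 blocks.

Site C, total 1178 blocks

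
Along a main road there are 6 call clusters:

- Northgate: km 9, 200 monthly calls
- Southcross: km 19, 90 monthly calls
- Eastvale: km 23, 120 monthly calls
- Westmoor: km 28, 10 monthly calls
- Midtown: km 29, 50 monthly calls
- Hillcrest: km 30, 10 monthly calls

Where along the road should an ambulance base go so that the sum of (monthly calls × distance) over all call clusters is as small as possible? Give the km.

For a sum of weighted absolute distances on a line, the optimum is the weighted median (not the mean). Total weight W = 480; half-weight = 240.
Sort by position and accumulate weight:
  km 9 (Northgate, w=200) → cum 200
  km 19 (Southcross, w=90) → cum 290  ≥ 240 → median here
  km 23 (Eastvale, w=120) → cum 410
  km 28 (Westmoor, w=10) → cum 420
  km 29 (Midtown, w=50) → cum 470
  km 30 (Hillcrest, w=10) → cum 480
Optimal location: km 19.

x = 19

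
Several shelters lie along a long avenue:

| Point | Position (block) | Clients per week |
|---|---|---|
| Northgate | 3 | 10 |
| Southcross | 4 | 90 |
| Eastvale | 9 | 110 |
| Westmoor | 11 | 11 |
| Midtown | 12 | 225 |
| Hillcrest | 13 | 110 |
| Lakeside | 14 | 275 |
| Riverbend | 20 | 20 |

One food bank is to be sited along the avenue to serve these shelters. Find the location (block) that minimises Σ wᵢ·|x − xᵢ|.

x = 12

For a sum of weighted absolute distances on a line, the optimum is the weighted median (not the mean). Total weight W = 851; half-weight = 425.5.
Sort by position and accumulate weight:
  block 3 (Northgate, w=10) → cum 10
  block 4 (Southcross, w=90) → cum 100
  block 9 (Eastvale, w=110) → cum 210
  block 11 (Westmoor, w=11) → cum 221
  block 12 (Midtown, w=225) → cum 446  ≥ 425.5 → median here
  block 13 (Hillcrest, w=110) → cum 556
  block 14 (Lakeside, w=275) → cum 831
  block 20 (Riverbend, w=20) → cum 851
Optimal location: block 12.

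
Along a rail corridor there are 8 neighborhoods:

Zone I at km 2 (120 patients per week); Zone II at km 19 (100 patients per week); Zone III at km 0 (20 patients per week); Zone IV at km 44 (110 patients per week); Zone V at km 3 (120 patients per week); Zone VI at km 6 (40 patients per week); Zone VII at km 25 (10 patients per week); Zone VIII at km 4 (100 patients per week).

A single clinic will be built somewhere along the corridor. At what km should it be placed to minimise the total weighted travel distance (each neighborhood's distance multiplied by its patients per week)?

For a sum of weighted absolute distances on a line, the optimum is the weighted median (not the mean). Total weight W = 620; half-weight = 310.
Sort by position and accumulate weight:
  km 0 (Zone III, w=20) → cum 20
  km 2 (Zone I, w=120) → cum 140
  km 3 (Zone V, w=120) → cum 260
  km 4 (Zone VIII, w=100) → cum 360  ≥ 310 → median here
  km 6 (Zone VI, w=40) → cum 400
  km 19 (Zone II, w=100) → cum 500
  km 25 (Zone VII, w=10) → cum 510
  km 44 (Zone IV, w=110) → cum 620
Optimal location: km 4.

x = 4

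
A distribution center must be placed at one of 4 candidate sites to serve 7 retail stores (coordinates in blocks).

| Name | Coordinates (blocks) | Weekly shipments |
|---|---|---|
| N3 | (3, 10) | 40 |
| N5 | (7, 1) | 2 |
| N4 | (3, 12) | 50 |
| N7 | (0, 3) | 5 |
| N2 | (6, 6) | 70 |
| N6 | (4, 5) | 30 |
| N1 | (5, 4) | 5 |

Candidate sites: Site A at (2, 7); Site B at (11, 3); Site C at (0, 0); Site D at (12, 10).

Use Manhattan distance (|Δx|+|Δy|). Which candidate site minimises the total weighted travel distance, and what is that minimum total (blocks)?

Site A, total 1012 blocks

Total weighted distance at each candidate:
  Site A (2, 7): total = 1012
  Site B (11, 3): total = 2382
  Site C (0, 0): total = 2456
  Site D (12, 10): total = 2188
Minimum is at Site A with total 1012 blocks.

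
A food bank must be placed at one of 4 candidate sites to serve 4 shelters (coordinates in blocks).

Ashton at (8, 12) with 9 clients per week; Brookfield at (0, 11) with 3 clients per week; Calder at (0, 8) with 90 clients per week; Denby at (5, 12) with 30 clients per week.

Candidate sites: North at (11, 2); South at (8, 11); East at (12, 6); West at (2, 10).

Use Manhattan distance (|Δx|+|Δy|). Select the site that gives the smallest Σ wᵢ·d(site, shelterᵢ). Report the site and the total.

West, total 591 blocks

Total weighted distance at each candidate:
  North (11, 2): total = 2187
  South (8, 11): total = 1143
  East (12, 6): total = 1791
  West (2, 10): total = 591
Minimum is at West with total 591 blocks.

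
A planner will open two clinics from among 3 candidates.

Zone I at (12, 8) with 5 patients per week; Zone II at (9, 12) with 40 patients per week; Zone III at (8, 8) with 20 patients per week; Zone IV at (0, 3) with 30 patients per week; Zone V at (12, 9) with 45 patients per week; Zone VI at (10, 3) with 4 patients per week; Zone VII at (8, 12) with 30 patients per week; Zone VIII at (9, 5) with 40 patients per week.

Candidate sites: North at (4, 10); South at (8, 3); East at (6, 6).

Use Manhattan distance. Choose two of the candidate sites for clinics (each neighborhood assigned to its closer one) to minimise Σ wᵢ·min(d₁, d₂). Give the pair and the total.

{North, South}, total 1378

Evaluate every pair (each demand assigned to the nearer of the two):
  {North, South}: total = 1378
  {North, East}: total = 1443
  {South, East}: total = 1493
Best pair: {North, South} with total 1378.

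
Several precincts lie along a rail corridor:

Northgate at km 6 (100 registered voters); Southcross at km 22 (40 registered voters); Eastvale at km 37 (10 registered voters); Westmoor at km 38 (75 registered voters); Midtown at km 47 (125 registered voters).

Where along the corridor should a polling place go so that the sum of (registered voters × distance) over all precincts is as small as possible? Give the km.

For a sum of weighted absolute distances on a line, the optimum is the weighted median (not the mean). Total weight W = 350; half-weight = 175.
Sort by position and accumulate weight:
  km 6 (Northgate, w=100) → cum 100
  km 22 (Southcross, w=40) → cum 140
  km 37 (Eastvale, w=10) → cum 150
  km 38 (Westmoor, w=75) → cum 225  ≥ 175 → median here
  km 47 (Midtown, w=125) → cum 350
Optimal location: km 38.

x = 38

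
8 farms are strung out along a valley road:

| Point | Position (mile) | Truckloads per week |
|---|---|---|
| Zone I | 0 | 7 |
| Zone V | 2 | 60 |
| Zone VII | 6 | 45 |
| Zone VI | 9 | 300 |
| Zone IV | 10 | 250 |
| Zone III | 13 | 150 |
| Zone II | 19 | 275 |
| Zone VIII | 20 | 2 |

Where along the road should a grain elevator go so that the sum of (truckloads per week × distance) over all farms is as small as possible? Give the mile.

For a sum of weighted absolute distances on a line, the optimum is the weighted median (not the mean). Total weight W = 1089; half-weight = 544.5.
Sort by position and accumulate weight:
  mile 0 (Zone I, w=7) → cum 7
  mile 2 (Zone V, w=60) → cum 67
  mile 6 (Zone VII, w=45) → cum 112
  mile 9 (Zone VI, w=300) → cum 412
  mile 10 (Zone IV, w=250) → cum 662  ≥ 544.5 → median here
  mile 13 (Zone III, w=150) → cum 812
  mile 19 (Zone II, w=275) → cum 1087
  mile 20 (Zone VIII, w=2) → cum 1089
Optimal location: mile 10.

x = 10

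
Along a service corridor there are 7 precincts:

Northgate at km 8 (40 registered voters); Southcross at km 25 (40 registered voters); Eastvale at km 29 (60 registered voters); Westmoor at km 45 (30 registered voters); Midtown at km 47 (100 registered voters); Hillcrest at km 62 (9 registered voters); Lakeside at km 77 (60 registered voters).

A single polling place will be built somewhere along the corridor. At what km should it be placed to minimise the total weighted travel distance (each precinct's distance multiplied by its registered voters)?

For a sum of weighted absolute distances on a line, the optimum is the weighted median (not the mean). Total weight W = 339; half-weight = 169.5.
Sort by position and accumulate weight:
  km 8 (Northgate, w=40) → cum 40
  km 25 (Southcross, w=40) → cum 80
  km 29 (Eastvale, w=60) → cum 140
  km 45 (Westmoor, w=30) → cum 170  ≥ 169.5 → median here
  km 47 (Midtown, w=100) → cum 270
  km 62 (Hillcrest, w=9) → cum 279
  km 77 (Lakeside, w=60) → cum 339
Optimal location: km 45.

x = 45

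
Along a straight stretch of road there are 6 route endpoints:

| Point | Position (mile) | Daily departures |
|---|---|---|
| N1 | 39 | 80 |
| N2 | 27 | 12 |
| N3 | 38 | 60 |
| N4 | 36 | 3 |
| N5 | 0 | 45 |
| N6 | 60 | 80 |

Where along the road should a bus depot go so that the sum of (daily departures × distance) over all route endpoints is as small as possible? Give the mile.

For a sum of weighted absolute distances on a line, the optimum is the weighted median (not the mean). Total weight W = 280; half-weight = 140.
Sort by position and accumulate weight:
  mile 0 (N5, w=45) → cum 45
  mile 27 (N2, w=12) → cum 57
  mile 36 (N4, w=3) → cum 60
  mile 38 (N3, w=60) → cum 120
  mile 39 (N1, w=80) → cum 200  ≥ 140 → median here
  mile 60 (N6, w=80) → cum 280
Optimal location: mile 39.

x = 39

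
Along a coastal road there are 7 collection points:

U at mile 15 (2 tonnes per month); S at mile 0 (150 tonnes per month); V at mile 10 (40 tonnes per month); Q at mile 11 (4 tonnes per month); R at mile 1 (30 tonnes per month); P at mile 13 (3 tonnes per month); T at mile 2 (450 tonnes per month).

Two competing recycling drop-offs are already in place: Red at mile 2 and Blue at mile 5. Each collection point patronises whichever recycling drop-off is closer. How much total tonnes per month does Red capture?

630

The indifferent point is the midpoint (2+5)/2 = 3.5; collection points left of it (closer to Red at 2) go to Red, those right go to Blue.
  S at 0 (w=150) → Red
  R at 1 (w=30) → Red
  T at 2 (w=450) → Red
  V at 10 (w=40) → Blue
  Q at 11 (w=4) → Blue
  P at 13 (w=3) → Blue
  U at 15 (w=2) → Blue
Red captures 630; Blue captures 49.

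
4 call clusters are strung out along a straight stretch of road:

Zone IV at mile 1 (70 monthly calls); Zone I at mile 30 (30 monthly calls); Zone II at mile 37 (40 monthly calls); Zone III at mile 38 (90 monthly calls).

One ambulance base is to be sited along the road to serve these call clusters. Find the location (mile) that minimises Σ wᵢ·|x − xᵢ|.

x = 37

For a sum of weighted absolute distances on a line, the optimum is the weighted median (not the mean). Total weight W = 230; half-weight = 115.
Sort by position and accumulate weight:
  mile 1 (Zone IV, w=70) → cum 70
  mile 30 (Zone I, w=30) → cum 100
  mile 37 (Zone II, w=40) → cum 140  ≥ 115 → median here
  mile 38 (Zone III, w=90) → cum 230
Optimal location: mile 37.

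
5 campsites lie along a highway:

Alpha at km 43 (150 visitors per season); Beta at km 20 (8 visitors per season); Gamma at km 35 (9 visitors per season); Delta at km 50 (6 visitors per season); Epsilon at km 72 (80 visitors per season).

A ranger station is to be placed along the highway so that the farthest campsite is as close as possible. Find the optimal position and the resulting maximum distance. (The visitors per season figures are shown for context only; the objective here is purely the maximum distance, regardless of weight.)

location 46, max distance 26

The 1-center on a line is the midpoint of the two extreme points: leftmost at 20, rightmost at 72.
Optimal location = (20 + 72)/2 = 46; maximum distance = (72 − 20)/2 = 26.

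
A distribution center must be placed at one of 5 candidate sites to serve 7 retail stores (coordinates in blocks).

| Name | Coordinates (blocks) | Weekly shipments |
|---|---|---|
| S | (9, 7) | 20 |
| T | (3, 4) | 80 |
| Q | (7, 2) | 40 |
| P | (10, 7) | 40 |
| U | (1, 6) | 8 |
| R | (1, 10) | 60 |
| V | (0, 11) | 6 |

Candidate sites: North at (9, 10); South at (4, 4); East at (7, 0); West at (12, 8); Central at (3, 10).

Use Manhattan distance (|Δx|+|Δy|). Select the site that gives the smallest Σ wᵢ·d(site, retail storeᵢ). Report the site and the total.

Total weighted distance at each candidate:
  North (9, 10): total = 2216
  South (4, 4): total = 1446
  East (7, 0): total = 2464
  West (12, 8): total = 2654
  Central (3, 10): total = 1732
Minimum is at South with total 1446 blocks.

South, total 1446 blocks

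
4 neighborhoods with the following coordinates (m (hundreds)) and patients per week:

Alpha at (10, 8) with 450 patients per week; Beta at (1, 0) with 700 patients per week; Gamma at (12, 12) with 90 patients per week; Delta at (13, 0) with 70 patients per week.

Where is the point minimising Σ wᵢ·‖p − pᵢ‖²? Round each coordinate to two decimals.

(5.49, 3.57)

The minimiser of Σwᵢ‖p−pᵢ‖² is the weighted centroid p* = (Σwᵢpᵢ)/(Σwᵢ).
Σwᵢ = 1310.
Σwᵢxᵢ = 450·10 + 700·1 + 90·12 + 70·13 = 7190.
Σwᵢyᵢ = 450·8 + 700·0 + 90·12 + 70·0 = 4680.
x* = 7190/1310 = 5.49, y* = 4680/1310 = 3.57.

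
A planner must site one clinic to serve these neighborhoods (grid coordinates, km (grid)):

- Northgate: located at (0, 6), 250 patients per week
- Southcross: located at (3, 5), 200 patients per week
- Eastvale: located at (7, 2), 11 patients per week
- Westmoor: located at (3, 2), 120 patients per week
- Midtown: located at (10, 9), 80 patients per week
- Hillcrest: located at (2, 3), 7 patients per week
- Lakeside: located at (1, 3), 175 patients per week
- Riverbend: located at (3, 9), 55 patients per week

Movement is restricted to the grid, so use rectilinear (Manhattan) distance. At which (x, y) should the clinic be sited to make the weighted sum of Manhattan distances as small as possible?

Manhattan distance separates: Σwᵢ(|x−xᵢ|+|y−yᵢ|) = Σwᵢ|x−xᵢ| + Σwᵢ|y−yᵢ|, so x and y are optimised independently as 1-D weighted medians.
Total weight W = 898; half = 449.
x-coordinate, sorted with cumulative weight:
  x=0 (Northgate, w=250) cum 250
  x=1 (Lakeside, w=175) cum 425
  x=2 (Hillcrest, w=7) cum 432
  x=3 (Southcross, w=200) cum 632  ← median
  x=3 (Westmoor, w=120) cum 752
  x=3 (Riverbend, w=55) cum 807
  x=7 (Eastvale, w=11) cum 818
  x=10 (Midtown, w=80) cum 898
⇒ x* = 3
y-coordinate, sorted with cumulative weight:
  y=2 (Eastvale, w=11) cum 11
  y=2 (Westmoor, w=120) cum 131
  y=3 (Hillcrest, w=7) cum 138
  y=3 (Lakeside, w=175) cum 313
  y=5 (Southcross, w=200) cum 513  ← median
  y=6 (Northgate, w=250) cum 763
  y=9 (Midtown, w=80) cum 843
  y=9 (Riverbend, w=55) cum 898
⇒ y* = 5

(3, 5)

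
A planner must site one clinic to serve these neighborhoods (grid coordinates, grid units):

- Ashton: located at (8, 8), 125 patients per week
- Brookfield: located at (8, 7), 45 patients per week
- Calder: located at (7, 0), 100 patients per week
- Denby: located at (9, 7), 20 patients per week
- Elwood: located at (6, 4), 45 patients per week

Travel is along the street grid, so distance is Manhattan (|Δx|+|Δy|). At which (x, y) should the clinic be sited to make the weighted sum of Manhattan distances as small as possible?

(8, 7)

Manhattan distance separates: Σwᵢ(|x−xᵢ|+|y−yᵢ|) = Σwᵢ|x−xᵢ| + Σwᵢ|y−yᵢ|, so x and y are optimised independently as 1-D weighted medians.
Total weight W = 335; half = 167.5.
x-coordinate, sorted with cumulative weight:
  x=6 (Elwood, w=45) cum 45
  x=7 (Calder, w=100) cum 145
  x=8 (Ashton, w=125) cum 270  ← median
  x=8 (Brookfield, w=45) cum 315
  x=9 (Denby, w=20) cum 335
⇒ x* = 8
y-coordinate, sorted with cumulative weight:
  y=0 (Calder, w=100) cum 100
  y=4 (Elwood, w=45) cum 145
  y=7 (Brookfield, w=45) cum 190  ← median
  y=7 (Denby, w=20) cum 210
  y=8 (Ashton, w=125) cum 335
⇒ y* = 7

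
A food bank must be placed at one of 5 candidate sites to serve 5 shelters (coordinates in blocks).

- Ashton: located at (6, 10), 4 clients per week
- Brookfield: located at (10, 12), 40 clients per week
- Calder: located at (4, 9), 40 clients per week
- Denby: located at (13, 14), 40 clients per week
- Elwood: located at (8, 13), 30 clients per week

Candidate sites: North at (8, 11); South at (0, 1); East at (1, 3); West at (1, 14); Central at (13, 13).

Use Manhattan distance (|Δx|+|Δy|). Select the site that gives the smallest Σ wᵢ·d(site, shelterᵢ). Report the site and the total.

Total weighted distance at each candidate:
  North (8, 11): total = 752
  South (0, 1): total = 3020
  East (1, 3): total = 2558
  West (1, 14): total = 1516
  Central (13, 13): total = 910
Minimum is at North with total 752 blocks.

North, total 752 blocks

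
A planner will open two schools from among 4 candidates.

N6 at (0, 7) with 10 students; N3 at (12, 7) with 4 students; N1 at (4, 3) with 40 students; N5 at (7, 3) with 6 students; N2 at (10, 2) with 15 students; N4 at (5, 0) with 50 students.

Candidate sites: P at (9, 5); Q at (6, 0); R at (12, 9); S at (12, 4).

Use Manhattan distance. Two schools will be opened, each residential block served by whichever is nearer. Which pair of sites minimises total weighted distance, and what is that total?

Evaluate every pair (each demand assigned to the nearer of the two):
  {P, Q}: total = 464
  {Q, S}: total = 476
  {Q, R}: total = 502
  {P, R}: total = 932
  {P, S}: total = 936
  {R, S}: total = 1154
Best pair: {P, Q} with total 464.

{P, Q}, total 464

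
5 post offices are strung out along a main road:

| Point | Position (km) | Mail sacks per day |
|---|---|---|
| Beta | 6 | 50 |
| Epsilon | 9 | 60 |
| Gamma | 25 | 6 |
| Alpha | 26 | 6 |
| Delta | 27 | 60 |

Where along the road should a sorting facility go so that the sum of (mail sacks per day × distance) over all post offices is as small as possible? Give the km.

For a sum of weighted absolute distances on a line, the optimum is the weighted median (not the mean). Total weight W = 182; half-weight = 91.
Sort by position and accumulate weight:
  km 6 (Beta, w=50) → cum 50
  km 9 (Epsilon, w=60) → cum 110  ≥ 91 → median here
  km 25 (Gamma, w=6) → cum 116
  km 26 (Alpha, w=6) → cum 122
  km 27 (Delta, w=60) → cum 182
Optimal location: km 9.

x = 9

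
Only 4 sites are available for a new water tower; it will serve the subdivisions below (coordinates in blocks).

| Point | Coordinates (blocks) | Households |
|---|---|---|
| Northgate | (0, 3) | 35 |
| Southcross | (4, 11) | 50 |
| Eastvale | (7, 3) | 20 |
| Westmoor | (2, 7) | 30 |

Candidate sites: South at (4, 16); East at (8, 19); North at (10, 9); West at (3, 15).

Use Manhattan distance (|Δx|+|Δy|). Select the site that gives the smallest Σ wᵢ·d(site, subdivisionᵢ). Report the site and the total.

Total weighted distance at each candidate:
  South (4, 16): total = 1495
  East (8, 19): total = 2320
  North (10, 9): total = 1440
  West (3, 15): total = 1365
Minimum is at West with total 1365 blocks.

West, total 1365 blocks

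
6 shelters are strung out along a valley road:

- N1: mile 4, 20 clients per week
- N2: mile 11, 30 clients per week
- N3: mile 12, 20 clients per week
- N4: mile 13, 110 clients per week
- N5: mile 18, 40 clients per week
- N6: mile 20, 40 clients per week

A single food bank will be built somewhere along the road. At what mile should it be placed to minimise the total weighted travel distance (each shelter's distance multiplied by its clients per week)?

For a sum of weighted absolute distances on a line, the optimum is the weighted median (not the mean). Total weight W = 260; half-weight = 130.
Sort by position and accumulate weight:
  mile 4 (N1, w=20) → cum 20
  mile 11 (N2, w=30) → cum 50
  mile 12 (N3, w=20) → cum 70
  mile 13 (N4, w=110) → cum 180  ≥ 130 → median here
  mile 18 (N5, w=40) → cum 220
  mile 20 (N6, w=40) → cum 260
Optimal location: mile 13.

x = 13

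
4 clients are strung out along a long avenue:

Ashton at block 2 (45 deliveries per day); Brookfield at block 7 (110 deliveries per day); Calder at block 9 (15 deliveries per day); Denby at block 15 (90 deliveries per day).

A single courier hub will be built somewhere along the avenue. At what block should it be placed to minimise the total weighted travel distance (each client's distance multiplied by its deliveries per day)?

x = 7

For a sum of weighted absolute distances on a line, the optimum is the weighted median (not the mean). Total weight W = 260; half-weight = 130.
Sort by position and accumulate weight:
  block 2 (Ashton, w=45) → cum 45
  block 7 (Brookfield, w=110) → cum 155  ≥ 130 → median here
  block 9 (Calder, w=15) → cum 170
  block 15 (Denby, w=90) → cum 260
Optimal location: block 7.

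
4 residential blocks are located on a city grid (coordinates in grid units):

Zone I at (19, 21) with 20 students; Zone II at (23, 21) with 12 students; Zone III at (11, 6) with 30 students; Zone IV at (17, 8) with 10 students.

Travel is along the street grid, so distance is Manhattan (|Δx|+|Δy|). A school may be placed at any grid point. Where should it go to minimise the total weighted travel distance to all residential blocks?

(17, 8)

Manhattan distance separates: Σwᵢ(|x−xᵢ|+|y−yᵢ|) = Σwᵢ|x−xᵢ| + Σwᵢ|y−yᵢ|, so x and y are optimised independently as 1-D weighted medians.
Total weight W = 72; half = 36.
x-coordinate, sorted with cumulative weight:
  x=11 (Zone III, w=30) cum 30
  x=17 (Zone IV, w=10) cum 40  ← median
  x=19 (Zone I, w=20) cum 60
  x=23 (Zone II, w=12) cum 72
⇒ x* = 17
y-coordinate, sorted with cumulative weight:
  y=6 (Zone III, w=30) cum 30
  y=8 (Zone IV, w=10) cum 40  ← median
  y=21 (Zone I, w=20) cum 60
  y=21 (Zone II, w=12) cum 72
⇒ y* = 8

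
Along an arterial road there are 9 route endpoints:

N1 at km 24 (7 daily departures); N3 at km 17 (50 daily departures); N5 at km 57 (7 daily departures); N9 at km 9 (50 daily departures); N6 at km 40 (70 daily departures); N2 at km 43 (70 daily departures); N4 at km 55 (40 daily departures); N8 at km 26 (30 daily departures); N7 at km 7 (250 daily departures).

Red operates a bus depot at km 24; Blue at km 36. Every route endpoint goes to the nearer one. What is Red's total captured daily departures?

The indifferent point is the midpoint (24+36)/2 = 30; route endpoints left of it (closer to Red at 24) go to Red, those right go to Blue.
  N7 at 7 (w=250) → Red
  N9 at 9 (w=50) → Red
  N3 at 17 (w=50) → Red
  N1 at 24 (w=7) → Red
  N8 at 26 (w=30) → Red
  N6 at 40 (w=70) → Blue
  N2 at 43 (w=70) → Blue
  N4 at 55 (w=40) → Blue
  N5 at 57 (w=7) → Blue
Red captures 387; Blue captures 187.

387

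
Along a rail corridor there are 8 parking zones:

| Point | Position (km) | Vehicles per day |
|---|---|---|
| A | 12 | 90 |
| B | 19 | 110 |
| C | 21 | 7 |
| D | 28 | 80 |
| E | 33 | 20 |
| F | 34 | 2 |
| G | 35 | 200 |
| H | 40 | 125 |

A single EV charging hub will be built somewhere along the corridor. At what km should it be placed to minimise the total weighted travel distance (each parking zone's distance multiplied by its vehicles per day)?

For a sum of weighted absolute distances on a line, the optimum is the weighted median (not the mean). Total weight W = 634; half-weight = 317.
Sort by position and accumulate weight:
  km 12 (A, w=90) → cum 90
  km 19 (B, w=110) → cum 200
  km 21 (C, w=7) → cum 207
  km 28 (D, w=80) → cum 287
  km 33 (E, w=20) → cum 307
  km 34 (F, w=2) → cum 309
  km 35 (G, w=200) → cum 509  ≥ 317 → median here
  km 40 (H, w=125) → cum 634
Optimal location: km 35.

x = 35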